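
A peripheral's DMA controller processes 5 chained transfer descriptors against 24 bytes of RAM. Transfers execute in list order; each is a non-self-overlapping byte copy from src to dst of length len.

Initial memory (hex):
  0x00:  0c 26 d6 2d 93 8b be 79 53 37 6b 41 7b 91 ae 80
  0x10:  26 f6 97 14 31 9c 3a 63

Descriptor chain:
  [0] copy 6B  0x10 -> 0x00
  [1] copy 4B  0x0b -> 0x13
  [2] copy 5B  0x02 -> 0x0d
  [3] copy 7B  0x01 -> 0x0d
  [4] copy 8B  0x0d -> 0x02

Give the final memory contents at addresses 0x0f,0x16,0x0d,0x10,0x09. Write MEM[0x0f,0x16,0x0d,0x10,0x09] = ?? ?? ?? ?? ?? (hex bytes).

D0: mem[0x00..0x05] <- [26 f6 97 14 31 9c]
D1: mem[0x13..0x16] <- [41 7b 91 ae]
D2: mem[0x0d..0x11] <- [97 14 31 9c be]
D3: mem[0x0d..0x13] <- [f6 97 14 31 9c be 79]
D4: mem[0x02..0x09] <- [f6 97 14 31 9c be 79 7b]
query mem[0x0f]=0x14, mem[0x16]=0xae, mem[0x0d]=0xf6, mem[0x10]=0x31, mem[0x09]=0x7b

MEM[0x0f,0x16,0x0d,0x10,0x09] = 14 ae f6 31 7b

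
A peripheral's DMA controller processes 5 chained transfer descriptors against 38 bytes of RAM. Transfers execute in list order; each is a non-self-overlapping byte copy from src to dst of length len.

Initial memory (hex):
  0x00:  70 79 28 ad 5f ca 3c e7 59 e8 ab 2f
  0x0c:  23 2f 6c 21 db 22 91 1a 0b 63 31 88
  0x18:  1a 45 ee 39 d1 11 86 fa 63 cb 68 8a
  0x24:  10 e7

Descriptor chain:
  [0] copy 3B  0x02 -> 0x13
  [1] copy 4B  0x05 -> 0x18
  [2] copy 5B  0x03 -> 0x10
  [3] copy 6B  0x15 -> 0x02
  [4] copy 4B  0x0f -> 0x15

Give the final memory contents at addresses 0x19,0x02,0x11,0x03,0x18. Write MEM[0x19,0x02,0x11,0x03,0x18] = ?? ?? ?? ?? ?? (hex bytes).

D0: mem[0x13..0x15] <- [28 ad 5f]
D1: mem[0x18..0x1b] <- [ca 3c e7 59]
D2: mem[0x10..0x14] <- [ad 5f ca 3c e7]
D3: mem[0x02..0x07] <- [5f 31 88 ca 3c e7]
D4: mem[0x15..0x18] <- [21 ad 5f ca]
query mem[0x19]=0x3c, mem[0x02]=0x5f, mem[0x11]=0x5f, mem[0x03]=0x31, mem[0x18]=0xca

MEM[0x19,0x02,0x11,0x03,0x18] = 3c 5f 5f 31 ca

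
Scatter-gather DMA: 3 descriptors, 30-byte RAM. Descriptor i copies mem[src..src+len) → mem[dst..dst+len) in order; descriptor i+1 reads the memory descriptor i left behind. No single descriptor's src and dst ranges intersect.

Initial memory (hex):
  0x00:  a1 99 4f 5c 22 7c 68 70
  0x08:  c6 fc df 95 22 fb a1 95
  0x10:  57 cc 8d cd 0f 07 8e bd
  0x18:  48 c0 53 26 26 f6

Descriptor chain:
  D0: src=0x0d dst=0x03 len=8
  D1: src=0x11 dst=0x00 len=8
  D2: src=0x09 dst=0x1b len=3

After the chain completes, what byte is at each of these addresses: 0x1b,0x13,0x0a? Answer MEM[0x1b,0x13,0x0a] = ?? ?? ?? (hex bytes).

D0: mem[0x03..0x0a] <- [fb a1 95 57 cc 8d cd 0f]
D1: mem[0x00..0x07] <- [cc 8d cd 0f 07 8e bd 48]
D2: mem[0x1b..0x1d] <- [cd 0f 95]
query mem[0x1b]=0xcd, mem[0x13]=0xcd, mem[0x0a]=0x0f

MEM[0x1b,0x13,0x0a] = cd cd 0f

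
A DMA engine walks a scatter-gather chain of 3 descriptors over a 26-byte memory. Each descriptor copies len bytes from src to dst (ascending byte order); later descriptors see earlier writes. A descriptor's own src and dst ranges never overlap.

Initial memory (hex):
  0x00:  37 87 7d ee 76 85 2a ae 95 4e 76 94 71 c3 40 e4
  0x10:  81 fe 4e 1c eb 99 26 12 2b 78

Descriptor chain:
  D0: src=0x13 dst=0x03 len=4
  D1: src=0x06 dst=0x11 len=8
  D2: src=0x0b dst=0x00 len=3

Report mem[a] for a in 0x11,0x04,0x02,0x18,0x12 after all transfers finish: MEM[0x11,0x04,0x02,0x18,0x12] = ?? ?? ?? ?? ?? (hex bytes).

MEM[0x11,0x04,0x02,0x18,0x12] = 26 eb c3 c3 ae

[0] 0x13->0x03 len=4 : 1c eb 99 26
[1] 0x06->0x11 len=8 : 26 ae 95 4e 76 94 71 c3
[2] 0x0b->0x00 len=3 : 94 71 c3
query mem[0x11]=0x26, mem[0x04]=0xeb, mem[0x02]=0xc3, mem[0x18]=0xc3, mem[0x12]=0xae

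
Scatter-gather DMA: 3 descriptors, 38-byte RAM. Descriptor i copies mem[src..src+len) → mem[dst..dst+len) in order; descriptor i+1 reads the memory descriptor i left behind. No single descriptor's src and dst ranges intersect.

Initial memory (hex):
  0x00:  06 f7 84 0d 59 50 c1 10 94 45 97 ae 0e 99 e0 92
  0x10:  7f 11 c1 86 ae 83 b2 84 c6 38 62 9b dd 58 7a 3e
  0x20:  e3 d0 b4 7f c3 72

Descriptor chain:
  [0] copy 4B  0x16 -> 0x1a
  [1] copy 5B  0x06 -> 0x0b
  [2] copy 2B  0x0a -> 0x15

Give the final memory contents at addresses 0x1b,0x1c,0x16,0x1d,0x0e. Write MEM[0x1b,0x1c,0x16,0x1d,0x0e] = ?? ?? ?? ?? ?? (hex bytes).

D0: mem[0x1a..0x1d] <- [b2 84 c6 38]
D1: mem[0x0b..0x0f] <- [c1 10 94 45 97]
D2: mem[0x15..0x16] <- [97 c1]
query mem[0x1b]=0x84, mem[0x1c]=0xc6, mem[0x16]=0xc1, mem[0x1d]=0x38, mem[0x0e]=0x45

MEM[0x1b,0x1c,0x16,0x1d,0x0e] = 84 c6 c1 38 45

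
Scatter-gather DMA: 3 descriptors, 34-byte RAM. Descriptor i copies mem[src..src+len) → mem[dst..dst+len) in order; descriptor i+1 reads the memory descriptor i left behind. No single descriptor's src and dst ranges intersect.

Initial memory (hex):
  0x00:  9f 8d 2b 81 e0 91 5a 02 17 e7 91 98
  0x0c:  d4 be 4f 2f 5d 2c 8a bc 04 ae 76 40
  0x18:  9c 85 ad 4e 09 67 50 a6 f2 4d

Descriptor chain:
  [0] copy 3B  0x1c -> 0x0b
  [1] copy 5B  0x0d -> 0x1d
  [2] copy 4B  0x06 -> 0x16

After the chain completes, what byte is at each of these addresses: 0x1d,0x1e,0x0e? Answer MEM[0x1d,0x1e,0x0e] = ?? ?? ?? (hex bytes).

D0: mem[0x0b..0x0d] <- [09 67 50]
D1: mem[0x1d..0x21] <- [50 4f 2f 5d 2c]
D2: mem[0x16..0x19] <- [5a 02 17 e7]
query mem[0x1d]=0x50, mem[0x1e]=0x4f, mem[0x0e]=0x4f

MEM[0x1d,0x1e,0x0e] = 50 4f 4f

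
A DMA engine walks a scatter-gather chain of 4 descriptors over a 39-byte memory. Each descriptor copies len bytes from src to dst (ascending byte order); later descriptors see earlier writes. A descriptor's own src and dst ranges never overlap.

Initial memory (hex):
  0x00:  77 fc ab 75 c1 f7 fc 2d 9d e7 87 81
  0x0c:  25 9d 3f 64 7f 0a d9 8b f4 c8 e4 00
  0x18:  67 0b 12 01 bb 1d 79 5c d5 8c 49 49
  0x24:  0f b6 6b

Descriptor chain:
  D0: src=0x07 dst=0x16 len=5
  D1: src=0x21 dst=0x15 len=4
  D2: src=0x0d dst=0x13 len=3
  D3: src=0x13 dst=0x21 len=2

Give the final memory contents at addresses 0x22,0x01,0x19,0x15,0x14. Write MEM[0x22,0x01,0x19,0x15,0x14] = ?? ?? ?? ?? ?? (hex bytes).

MEM[0x22,0x01,0x19,0x15,0x14] = 3f fc 87 64 3f

D0: mem[0x16..0x1a] <- [2d 9d e7 87 81]
D1: mem[0x15..0x18] <- [8c 49 49 0f]
D2: mem[0x13..0x15] <- [9d 3f 64]
D3: mem[0x21..0x22] <- [9d 3f]
query mem[0x22]=0x3f, mem[0x01]=0xfc, mem[0x19]=0x87, mem[0x15]=0x64, mem[0x14]=0x3f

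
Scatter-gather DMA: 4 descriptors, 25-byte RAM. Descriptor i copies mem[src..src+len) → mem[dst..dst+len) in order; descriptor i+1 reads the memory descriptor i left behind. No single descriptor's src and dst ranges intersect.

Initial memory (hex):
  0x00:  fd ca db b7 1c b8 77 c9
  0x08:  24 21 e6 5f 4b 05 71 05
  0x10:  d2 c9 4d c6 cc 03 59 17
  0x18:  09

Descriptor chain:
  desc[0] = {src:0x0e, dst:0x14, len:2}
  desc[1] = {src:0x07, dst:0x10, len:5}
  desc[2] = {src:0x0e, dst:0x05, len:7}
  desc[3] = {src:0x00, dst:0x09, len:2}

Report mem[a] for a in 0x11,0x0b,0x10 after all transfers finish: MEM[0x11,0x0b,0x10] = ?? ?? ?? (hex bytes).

MEM[0x11,0x0b,0x10] = 24 5f c9

#0 dst[0x14+2] := {0x71,0x05}
#1 dst[0x10+5] := {0xc9,0x24,0x21,0xe6,0x5f}
#2 dst[0x05+7] := {0x71,0x05,0xc9,0x24,0x21,0xe6,0x5f}
#3 dst[0x09+2] := {0xfd,0xca}
query mem[0x11]=0x24, mem[0x0b]=0x5f, mem[0x10]=0xc9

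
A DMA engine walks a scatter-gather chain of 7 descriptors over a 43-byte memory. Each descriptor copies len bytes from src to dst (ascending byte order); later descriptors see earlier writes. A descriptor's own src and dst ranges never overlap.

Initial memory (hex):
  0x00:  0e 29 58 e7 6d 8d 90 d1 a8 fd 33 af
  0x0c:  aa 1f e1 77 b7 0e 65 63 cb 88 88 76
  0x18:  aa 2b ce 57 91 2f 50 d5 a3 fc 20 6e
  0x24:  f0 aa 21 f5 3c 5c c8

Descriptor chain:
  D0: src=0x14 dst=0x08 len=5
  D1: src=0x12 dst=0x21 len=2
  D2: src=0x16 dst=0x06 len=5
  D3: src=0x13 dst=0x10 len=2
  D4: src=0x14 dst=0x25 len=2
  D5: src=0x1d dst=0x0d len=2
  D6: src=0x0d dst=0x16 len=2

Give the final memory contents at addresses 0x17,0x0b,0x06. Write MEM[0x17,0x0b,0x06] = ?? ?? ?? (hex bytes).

[0] 0x14->0x08 len=5 : cb 88 88 76 aa
[1] 0x12->0x21 len=2 : 65 63
[2] 0x16->0x06 len=5 : 88 76 aa 2b ce
[3] 0x13->0x10 len=2 : 63 cb
[4] 0x14->0x25 len=2 : cb 88
[5] 0x1d->0x0d len=2 : 2f 50
[6] 0x0d->0x16 len=2 : 2f 50
query mem[0x17]=0x50, mem[0x0b]=0x76, mem[0x06]=0x88

MEM[0x17,0x0b,0x06] = 50 76 88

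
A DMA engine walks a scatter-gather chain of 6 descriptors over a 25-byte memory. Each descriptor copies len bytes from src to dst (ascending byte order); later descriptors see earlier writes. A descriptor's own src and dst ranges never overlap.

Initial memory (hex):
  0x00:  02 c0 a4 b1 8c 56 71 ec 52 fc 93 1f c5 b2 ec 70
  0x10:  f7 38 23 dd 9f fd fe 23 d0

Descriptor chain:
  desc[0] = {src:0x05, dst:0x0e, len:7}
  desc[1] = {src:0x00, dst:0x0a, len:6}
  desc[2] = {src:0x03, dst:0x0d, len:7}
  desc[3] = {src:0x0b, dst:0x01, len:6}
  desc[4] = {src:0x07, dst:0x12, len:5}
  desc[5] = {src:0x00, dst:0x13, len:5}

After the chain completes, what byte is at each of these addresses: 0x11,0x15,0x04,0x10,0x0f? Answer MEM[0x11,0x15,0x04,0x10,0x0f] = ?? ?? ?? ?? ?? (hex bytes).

MEM[0x11,0x15,0x04,0x10,0x0f] = ec a4 8c 71 56

  after D0: wrote 7B at 0x0e = 5671ec52fc931f
  after D1: wrote 6B at 0x0a = 02c0a4b18c56
  after D2: wrote 7B at 0x0d = b18c5671ec52fc
  after D3: wrote 6B at 0x01 = c0a4b18c5671
  after D4: wrote 5B at 0x12 = ec52fc02c0
  after D5: wrote 5B at 0x13 = 02c0a4b18c
query mem[0x11]=0xec, mem[0x15]=0xa4, mem[0x04]=0x8c, mem[0x10]=0x71, mem[0x0f]=0x56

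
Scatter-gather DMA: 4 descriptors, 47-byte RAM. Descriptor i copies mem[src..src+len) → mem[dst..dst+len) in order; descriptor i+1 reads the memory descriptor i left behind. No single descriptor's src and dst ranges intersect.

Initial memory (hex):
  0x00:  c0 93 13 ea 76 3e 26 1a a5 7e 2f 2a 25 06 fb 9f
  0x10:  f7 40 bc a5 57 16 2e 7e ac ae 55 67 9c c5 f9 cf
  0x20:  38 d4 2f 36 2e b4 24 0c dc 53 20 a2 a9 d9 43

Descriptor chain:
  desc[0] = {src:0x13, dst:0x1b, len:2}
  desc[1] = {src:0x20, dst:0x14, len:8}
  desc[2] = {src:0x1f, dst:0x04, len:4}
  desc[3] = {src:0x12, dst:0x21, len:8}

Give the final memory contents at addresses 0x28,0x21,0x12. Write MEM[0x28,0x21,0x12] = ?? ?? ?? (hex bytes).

MEM[0x28,0x21,0x12] = b4 bc bc

#0 dst[0x1b+2] := {0xa5,0x57}
#1 dst[0x14+8] := {0x38,0xd4,0x2f,0x36,0x2e,0xb4,0x24,0x0c}
#2 dst[0x04+4] := {0xcf,0x38,0xd4,0x2f}
#3 dst[0x21+8] := {0xbc,0xa5,0x38,0xd4,0x2f,0x36,0x2e,0xb4}
query mem[0x28]=0xb4, mem[0x21]=0xbc, mem[0x12]=0xbc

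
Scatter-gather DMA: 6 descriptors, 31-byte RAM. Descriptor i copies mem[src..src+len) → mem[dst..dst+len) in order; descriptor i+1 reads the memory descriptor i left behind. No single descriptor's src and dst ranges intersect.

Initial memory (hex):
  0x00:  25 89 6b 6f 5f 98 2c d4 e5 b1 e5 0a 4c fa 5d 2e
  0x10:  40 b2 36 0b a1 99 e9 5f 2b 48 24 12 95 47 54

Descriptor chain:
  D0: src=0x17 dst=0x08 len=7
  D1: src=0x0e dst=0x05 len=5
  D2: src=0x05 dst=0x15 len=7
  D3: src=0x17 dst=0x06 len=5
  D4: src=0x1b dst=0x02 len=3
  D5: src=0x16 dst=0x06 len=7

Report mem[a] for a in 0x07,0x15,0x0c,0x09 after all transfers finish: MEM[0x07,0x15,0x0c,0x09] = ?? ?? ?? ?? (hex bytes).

[0] 0x17->0x08 len=7 : 5f 2b 48 24 12 95 47
[1] 0x0e->0x05 len=5 : 47 2e 40 b2 36
[2] 0x05->0x15 len=7 : 47 2e 40 b2 36 48 24
[3] 0x17->0x06 len=5 : 40 b2 36 48 24
[4] 0x1b->0x02 len=3 : 24 95 47
[5] 0x16->0x06 len=7 : 2e 40 b2 36 48 24 95
query mem[0x07]=0x40, mem[0x15]=0x47, mem[0x0c]=0x95, mem[0x09]=0x36

MEM[0x07,0x15,0x0c,0x09] = 40 47 95 36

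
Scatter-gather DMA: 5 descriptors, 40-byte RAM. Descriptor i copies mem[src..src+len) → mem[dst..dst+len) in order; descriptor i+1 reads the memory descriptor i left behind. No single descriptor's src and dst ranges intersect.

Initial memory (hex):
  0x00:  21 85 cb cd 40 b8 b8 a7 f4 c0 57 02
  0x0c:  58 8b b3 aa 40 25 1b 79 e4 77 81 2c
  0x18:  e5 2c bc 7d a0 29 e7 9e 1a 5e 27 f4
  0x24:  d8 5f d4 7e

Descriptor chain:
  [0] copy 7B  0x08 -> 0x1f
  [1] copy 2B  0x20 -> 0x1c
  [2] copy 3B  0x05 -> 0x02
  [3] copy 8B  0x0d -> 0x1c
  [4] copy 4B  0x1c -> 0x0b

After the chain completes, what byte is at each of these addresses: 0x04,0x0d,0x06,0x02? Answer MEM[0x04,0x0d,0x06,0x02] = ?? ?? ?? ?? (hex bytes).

  after D0: wrote 7B at 0x1f = f4c05702588bb3
  after D1: wrote 2B at 0x1c = c057
  after D2: wrote 3B at 0x02 = b8b8a7
  after D3: wrote 8B at 0x1c = 8bb3aa40251b79e4
  after D4: wrote 4B at 0x0b = 8bb3aa40
query mem[0x04]=0xa7, mem[0x0d]=0xaa, mem[0x06]=0xb8, mem[0x02]=0xb8

MEM[0x04,0x0d,0x06,0x02] = a7 aa b8 b8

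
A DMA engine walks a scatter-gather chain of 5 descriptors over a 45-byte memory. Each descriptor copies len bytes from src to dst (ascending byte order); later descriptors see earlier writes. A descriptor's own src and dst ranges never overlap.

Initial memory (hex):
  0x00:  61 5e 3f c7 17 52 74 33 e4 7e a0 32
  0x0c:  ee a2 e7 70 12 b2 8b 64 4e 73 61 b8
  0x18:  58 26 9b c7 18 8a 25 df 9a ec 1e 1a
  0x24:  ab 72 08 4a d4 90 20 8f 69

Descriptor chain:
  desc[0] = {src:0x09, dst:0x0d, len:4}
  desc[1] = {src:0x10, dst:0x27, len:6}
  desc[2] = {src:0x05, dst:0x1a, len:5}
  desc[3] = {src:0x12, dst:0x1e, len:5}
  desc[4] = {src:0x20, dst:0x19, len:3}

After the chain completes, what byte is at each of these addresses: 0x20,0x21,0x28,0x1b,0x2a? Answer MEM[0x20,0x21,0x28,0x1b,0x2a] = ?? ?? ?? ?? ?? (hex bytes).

MEM[0x20,0x21,0x28,0x1b,0x2a] = 4e 73 b2 61 64

#0 dst[0x0d+4] := {0x7e,0xa0,0x32,0xee}
#1 dst[0x27+6] := {0xee,0xb2,0x8b,0x64,0x4e,0x73}
#2 dst[0x1a+5] := {0x52,0x74,0x33,0xe4,0x7e}
#3 dst[0x1e+5] := {0x8b,0x64,0x4e,0x73,0x61}
#4 dst[0x19+3] := {0x4e,0x73,0x61}
query mem[0x20]=0x4e, mem[0x21]=0x73, mem[0x28]=0xb2, mem[0x1b]=0x61, mem[0x2a]=0x64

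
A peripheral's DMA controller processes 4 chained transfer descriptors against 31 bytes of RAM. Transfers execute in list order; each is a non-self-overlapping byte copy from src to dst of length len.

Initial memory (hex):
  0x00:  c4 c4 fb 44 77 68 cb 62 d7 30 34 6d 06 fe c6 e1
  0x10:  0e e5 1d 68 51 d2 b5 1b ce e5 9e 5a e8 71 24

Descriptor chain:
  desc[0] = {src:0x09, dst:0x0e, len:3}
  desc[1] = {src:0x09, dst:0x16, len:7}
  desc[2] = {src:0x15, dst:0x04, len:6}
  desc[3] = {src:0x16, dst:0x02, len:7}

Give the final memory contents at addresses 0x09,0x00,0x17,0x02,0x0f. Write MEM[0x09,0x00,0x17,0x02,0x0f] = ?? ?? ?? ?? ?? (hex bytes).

MEM[0x09,0x00,0x17,0x02,0x0f] = fe c4 34 30 34

#0 dst[0x0e+3] := {0x30,0x34,0x6d}
#1 dst[0x16+7] := {0x30,0x34,0x6d,0x06,0xfe,0x30,0x34}
#2 dst[0x04+6] := {0xd2,0x30,0x34,0x6d,0x06,0xfe}
#3 dst[0x02+7] := {0x30,0x34,0x6d,0x06,0xfe,0x30,0x34}
query mem[0x09]=0xfe, mem[0x00]=0xc4, mem[0x17]=0x34, mem[0x02]=0x30, mem[0x0f]=0x34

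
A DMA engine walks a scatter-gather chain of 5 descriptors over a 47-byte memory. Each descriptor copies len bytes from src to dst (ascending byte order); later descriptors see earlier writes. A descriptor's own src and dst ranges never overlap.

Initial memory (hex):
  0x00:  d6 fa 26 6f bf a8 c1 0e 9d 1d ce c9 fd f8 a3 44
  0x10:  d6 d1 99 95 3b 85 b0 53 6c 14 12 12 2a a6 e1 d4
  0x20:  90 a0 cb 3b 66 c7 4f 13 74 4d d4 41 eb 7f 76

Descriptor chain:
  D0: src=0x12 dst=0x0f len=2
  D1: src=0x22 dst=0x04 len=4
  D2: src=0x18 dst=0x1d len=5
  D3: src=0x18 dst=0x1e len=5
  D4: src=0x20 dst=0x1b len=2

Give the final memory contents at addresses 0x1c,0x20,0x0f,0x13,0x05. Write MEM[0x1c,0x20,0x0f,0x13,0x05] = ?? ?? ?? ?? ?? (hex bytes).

  after D0: wrote 2B at 0x0f = 9995
  after D1: wrote 4B at 0x04 = cb3b66c7
  after D2: wrote 5B at 0x1d = 6c1412122a
  after D3: wrote 5B at 0x1e = 6c1412122a
  after D4: wrote 2B at 0x1b = 1212
query mem[0x1c]=0x12, mem[0x20]=0x12, mem[0x0f]=0x99, mem[0x13]=0x95, mem[0x05]=0x3b

MEM[0x1c,0x20,0x0f,0x13,0x05] = 12 12 99 95 3b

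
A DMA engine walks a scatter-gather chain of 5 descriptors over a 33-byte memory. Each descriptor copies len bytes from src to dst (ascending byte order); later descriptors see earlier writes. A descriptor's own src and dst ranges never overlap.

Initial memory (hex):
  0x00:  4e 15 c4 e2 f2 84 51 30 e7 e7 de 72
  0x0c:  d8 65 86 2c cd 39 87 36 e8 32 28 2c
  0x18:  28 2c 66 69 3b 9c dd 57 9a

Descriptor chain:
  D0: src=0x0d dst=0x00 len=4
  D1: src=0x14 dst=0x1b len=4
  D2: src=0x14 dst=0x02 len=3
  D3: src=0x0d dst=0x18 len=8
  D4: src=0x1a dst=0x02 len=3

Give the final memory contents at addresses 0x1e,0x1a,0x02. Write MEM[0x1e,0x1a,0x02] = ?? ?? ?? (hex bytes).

MEM[0x1e,0x1a,0x02] = 36 2c 2c

D0: mem[0x00..0x03] <- [65 86 2c cd]
D1: mem[0x1b..0x1e] <- [e8 32 28 2c]
D2: mem[0x02..0x04] <- [e8 32 28]
D3: mem[0x18..0x1f] <- [65 86 2c cd 39 87 36 e8]
D4: mem[0x02..0x04] <- [2c cd 39]
query mem[0x1e]=0x36, mem[0x1a]=0x2c, mem[0x02]=0x2c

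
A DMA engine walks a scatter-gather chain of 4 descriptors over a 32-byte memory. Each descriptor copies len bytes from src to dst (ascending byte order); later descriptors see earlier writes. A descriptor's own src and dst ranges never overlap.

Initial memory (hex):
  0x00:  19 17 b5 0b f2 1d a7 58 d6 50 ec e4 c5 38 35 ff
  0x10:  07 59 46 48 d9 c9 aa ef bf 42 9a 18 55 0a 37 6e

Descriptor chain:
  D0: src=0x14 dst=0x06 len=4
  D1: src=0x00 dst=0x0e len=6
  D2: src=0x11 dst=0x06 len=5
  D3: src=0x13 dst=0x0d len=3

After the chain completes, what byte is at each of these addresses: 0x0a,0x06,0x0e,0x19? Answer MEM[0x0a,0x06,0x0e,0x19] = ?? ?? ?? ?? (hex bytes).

  after D0: wrote 4B at 0x06 = d9c9aaef
  after D1: wrote 6B at 0x0e = 1917b50bf21d
  after D2: wrote 5B at 0x06 = 0bf21dd9c9
  after D3: wrote 3B at 0x0d = 1dd9c9
query mem[0x0a]=0xc9, mem[0x06]=0x0b, mem[0x0e]=0xd9, mem[0x19]=0x42

MEM[0x0a,0x06,0x0e,0x19] = c9 0b d9 42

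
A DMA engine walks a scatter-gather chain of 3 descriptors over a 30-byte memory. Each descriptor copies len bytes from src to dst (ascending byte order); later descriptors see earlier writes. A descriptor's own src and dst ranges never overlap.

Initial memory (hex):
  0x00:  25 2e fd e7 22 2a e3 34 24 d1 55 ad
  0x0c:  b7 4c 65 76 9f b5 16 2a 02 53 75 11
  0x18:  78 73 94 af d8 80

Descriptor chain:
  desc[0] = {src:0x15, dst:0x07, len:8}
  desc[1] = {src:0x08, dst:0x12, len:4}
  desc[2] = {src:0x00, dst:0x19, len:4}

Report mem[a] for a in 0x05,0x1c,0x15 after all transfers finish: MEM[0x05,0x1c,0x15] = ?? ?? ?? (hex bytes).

D0: mem[0x07..0x0e] <- [53 75 11 78 73 94 af d8]
D1: mem[0x12..0x15] <- [75 11 78 73]
D2: mem[0x19..0x1c] <- [25 2e fd e7]
query mem[0x05]=0x2a, mem[0x1c]=0xe7, mem[0x15]=0x73

MEM[0x05,0x1c,0x15] = 2a e7 73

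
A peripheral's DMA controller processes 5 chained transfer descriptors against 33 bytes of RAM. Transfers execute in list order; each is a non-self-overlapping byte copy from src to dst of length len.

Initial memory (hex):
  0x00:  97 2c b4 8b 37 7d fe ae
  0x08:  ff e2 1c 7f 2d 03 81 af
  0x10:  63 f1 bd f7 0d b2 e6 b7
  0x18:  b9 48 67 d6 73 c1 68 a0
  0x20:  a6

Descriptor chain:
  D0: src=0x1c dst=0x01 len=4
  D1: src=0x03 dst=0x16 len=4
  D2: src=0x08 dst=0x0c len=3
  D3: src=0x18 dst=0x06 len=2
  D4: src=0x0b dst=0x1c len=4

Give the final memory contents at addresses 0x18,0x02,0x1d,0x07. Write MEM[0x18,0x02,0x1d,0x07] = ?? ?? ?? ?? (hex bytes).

MEM[0x18,0x02,0x1d,0x07] = 7d c1 ff fe

#0 dst[0x01+4] := {0x73,0xc1,0x68,0xa0}
#1 dst[0x16+4] := {0x68,0xa0,0x7d,0xfe}
#2 dst[0x0c+3] := {0xff,0xe2,0x1c}
#3 dst[0x06+2] := {0x7d,0xfe}
#4 dst[0x1c+4] := {0x7f,0xff,0xe2,0x1c}
query mem[0x18]=0x7d, mem[0x02]=0xc1, mem[0x1d]=0xff, mem[0x07]=0xfe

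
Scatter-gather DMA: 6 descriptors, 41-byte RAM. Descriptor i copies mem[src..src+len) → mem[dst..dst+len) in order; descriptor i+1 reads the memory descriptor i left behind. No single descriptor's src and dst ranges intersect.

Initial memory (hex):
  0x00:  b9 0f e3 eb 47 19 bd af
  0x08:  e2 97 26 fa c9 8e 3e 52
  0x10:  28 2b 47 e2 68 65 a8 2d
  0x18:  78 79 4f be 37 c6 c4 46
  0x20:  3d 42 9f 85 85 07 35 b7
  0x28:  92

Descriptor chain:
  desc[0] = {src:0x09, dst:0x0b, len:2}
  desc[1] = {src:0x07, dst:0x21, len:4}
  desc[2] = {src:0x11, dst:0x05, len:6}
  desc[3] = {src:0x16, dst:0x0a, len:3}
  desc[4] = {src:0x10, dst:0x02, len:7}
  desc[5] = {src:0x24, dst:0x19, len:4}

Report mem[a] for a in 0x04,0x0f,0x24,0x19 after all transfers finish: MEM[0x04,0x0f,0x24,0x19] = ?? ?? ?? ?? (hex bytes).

MEM[0x04,0x0f,0x24,0x19] = 47 52 26 26

D0: mem[0x0b..0x0c] <- [97 26]
D1: mem[0x21..0x24] <- [af e2 97 26]
D2: mem[0x05..0x0a] <- [2b 47 e2 68 65 a8]
D3: mem[0x0a..0x0c] <- [a8 2d 78]
D4: mem[0x02..0x08] <- [28 2b 47 e2 68 65 a8]
D5: mem[0x19..0x1c] <- [26 07 35 b7]
query mem[0x04]=0x47, mem[0x0f]=0x52, mem[0x24]=0x26, mem[0x19]=0x26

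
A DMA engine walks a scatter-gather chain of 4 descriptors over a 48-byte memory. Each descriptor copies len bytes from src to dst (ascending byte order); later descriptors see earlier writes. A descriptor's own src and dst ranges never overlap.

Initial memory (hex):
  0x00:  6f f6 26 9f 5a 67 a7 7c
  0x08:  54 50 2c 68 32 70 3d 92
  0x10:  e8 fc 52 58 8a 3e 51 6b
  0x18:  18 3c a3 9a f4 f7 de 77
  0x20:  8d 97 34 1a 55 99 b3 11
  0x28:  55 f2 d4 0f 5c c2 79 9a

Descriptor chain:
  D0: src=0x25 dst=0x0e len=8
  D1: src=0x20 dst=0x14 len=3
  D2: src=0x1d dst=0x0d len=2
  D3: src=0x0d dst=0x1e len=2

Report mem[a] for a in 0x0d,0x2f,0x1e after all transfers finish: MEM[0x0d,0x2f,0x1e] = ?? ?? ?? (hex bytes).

  after D0: wrote 8B at 0x0e = 99b31155f2d40f5c
  after D1: wrote 3B at 0x14 = 8d9734
  after D2: wrote 2B at 0x0d = f7de
  after D3: wrote 2B at 0x1e = f7de
query mem[0x0d]=0xf7, mem[0x2f]=0x9a, mem[0x1e]=0xf7

MEM[0x0d,0x2f,0x1e] = f7 9a f7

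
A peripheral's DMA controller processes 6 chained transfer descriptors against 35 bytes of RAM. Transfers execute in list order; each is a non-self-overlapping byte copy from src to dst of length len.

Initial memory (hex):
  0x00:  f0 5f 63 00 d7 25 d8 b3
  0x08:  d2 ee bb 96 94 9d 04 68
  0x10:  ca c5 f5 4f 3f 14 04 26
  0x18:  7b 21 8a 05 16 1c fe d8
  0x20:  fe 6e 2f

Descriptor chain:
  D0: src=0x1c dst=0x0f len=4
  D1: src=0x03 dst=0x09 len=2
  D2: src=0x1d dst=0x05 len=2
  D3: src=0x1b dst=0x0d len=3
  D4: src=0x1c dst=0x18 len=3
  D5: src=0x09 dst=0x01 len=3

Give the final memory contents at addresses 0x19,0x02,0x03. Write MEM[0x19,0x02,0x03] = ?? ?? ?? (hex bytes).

D0: mem[0x0f..0x12] <- [16 1c fe d8]
D1: mem[0x09..0x0a] <- [00 d7]
D2: mem[0x05..0x06] <- [1c fe]
D3: mem[0x0d..0x0f] <- [05 16 1c]
D4: mem[0x18..0x1a] <- [16 1c fe]
D5: mem[0x01..0x03] <- [00 d7 96]
query mem[0x19]=0x1c, mem[0x02]=0xd7, mem[0x03]=0x96

MEM[0x19,0x02,0x03] = 1c d7 96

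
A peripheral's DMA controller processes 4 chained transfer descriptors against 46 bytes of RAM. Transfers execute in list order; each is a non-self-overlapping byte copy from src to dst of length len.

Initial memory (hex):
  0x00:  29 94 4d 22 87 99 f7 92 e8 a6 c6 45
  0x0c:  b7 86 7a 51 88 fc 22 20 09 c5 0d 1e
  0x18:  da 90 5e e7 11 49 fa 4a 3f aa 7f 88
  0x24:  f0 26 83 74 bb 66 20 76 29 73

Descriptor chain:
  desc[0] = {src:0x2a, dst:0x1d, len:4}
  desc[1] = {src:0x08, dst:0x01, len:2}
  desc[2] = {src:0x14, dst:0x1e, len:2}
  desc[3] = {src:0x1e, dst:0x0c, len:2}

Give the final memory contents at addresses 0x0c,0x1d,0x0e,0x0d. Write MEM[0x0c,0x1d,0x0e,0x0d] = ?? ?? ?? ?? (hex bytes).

#0 dst[0x1d+4] := {0x20,0x76,0x29,0x73}
#1 dst[0x01+2] := {0xe8,0xa6}
#2 dst[0x1e+2] := {0x09,0xc5}
#3 dst[0x0c+2] := {0x09,0xc5}
query mem[0x0c]=0x09, mem[0x1d]=0x20, mem[0x0e]=0x7a, mem[0x0d]=0xc5

MEM[0x0c,0x1d,0x0e,0x0d] = 09 20 7a c5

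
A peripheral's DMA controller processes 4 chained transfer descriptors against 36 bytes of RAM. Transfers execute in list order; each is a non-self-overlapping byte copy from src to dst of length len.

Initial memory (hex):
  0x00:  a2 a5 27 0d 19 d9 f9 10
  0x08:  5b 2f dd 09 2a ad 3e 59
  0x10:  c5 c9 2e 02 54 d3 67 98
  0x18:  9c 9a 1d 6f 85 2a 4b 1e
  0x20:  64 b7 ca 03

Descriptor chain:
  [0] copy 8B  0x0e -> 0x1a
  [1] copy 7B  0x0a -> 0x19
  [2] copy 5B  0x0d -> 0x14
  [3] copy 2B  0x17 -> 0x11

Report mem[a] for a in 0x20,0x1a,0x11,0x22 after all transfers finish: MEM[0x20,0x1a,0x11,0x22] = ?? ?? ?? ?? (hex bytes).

MEM[0x20,0x1a,0x11,0x22] = 54 09 c5 ca

[0] 0x0e->0x1a len=8 : 3e 59 c5 c9 2e 02 54 d3
[1] 0x0a->0x19 len=7 : dd 09 2a ad 3e 59 c5
[2] 0x0d->0x14 len=5 : ad 3e 59 c5 c9
[3] 0x17->0x11 len=2 : c5 c9
query mem[0x20]=0x54, mem[0x1a]=0x09, mem[0x11]=0xc5, mem[0x22]=0xca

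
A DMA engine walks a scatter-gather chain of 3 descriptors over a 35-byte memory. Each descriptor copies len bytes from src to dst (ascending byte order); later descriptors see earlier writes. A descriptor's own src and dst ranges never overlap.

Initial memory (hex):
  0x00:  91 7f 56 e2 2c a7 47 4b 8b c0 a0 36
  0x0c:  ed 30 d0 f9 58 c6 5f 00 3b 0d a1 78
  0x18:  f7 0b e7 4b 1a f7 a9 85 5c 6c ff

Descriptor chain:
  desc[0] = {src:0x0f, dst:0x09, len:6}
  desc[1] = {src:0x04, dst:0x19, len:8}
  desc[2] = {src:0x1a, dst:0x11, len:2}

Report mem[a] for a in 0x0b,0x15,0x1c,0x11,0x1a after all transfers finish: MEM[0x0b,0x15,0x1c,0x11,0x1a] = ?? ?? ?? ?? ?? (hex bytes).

MEM[0x0b,0x15,0x1c,0x11,0x1a] = c6 0d 4b a7 a7

D0: mem[0x09..0x0e] <- [f9 58 c6 5f 00 3b]
D1: mem[0x19..0x20] <- [2c a7 47 4b 8b f9 58 c6]
D2: mem[0x11..0x12] <- [a7 47]
query mem[0x0b]=0xc6, mem[0x15]=0x0d, mem[0x1c]=0x4b, mem[0x11]=0xa7, mem[0x1a]=0xa7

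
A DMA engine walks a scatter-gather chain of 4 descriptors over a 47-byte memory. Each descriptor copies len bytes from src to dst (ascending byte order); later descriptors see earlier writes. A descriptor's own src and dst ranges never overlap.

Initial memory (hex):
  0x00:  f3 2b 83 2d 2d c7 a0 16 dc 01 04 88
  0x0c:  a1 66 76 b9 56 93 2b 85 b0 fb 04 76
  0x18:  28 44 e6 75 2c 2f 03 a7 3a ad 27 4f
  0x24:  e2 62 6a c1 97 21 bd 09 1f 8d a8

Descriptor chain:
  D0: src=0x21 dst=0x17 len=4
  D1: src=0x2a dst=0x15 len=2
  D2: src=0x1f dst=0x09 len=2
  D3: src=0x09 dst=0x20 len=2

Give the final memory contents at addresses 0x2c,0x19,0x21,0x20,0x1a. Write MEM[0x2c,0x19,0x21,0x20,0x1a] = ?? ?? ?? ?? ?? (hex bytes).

MEM[0x2c,0x19,0x21,0x20,0x1a] = 1f 4f 3a a7 e2

[0] 0x21->0x17 len=4 : ad 27 4f e2
[1] 0x2a->0x15 len=2 : bd 09
[2] 0x1f->0x09 len=2 : a7 3a
[3] 0x09->0x20 len=2 : a7 3a
query mem[0x2c]=0x1f, mem[0x19]=0x4f, mem[0x21]=0x3a, mem[0x20]=0xa7, mem[0x1a]=0xe2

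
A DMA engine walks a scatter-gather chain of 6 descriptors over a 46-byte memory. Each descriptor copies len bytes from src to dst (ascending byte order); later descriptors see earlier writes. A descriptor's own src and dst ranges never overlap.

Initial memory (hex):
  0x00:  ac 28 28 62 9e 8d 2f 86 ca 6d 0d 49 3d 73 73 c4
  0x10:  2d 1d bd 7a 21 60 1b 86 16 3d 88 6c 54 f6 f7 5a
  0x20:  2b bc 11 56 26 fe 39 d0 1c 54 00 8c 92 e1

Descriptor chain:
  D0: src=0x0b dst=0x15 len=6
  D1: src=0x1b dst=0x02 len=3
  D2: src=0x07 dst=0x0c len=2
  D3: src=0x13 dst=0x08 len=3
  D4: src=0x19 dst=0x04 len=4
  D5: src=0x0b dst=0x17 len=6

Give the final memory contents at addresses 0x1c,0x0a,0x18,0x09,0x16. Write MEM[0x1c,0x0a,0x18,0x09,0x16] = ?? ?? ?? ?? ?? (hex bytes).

MEM[0x1c,0x0a,0x18,0x09,0x16] = 2d 49 86 21 3d

#0 dst[0x15+6] := {0x49,0x3d,0x73,0x73,0xc4,0x2d}
#1 dst[0x02+3] := {0x6c,0x54,0xf6}
#2 dst[0x0c+2] := {0x86,0xca}
#3 dst[0x08+3] := {0x7a,0x21,0x49}
#4 dst[0x04+4] := {0xc4,0x2d,0x6c,0x54}
#5 dst[0x17+6] := {0x49,0x86,0xca,0x73,0xc4,0x2d}
query mem[0x1c]=0x2d, mem[0x0a]=0x49, mem[0x18]=0x86, mem[0x09]=0x21, mem[0x16]=0x3d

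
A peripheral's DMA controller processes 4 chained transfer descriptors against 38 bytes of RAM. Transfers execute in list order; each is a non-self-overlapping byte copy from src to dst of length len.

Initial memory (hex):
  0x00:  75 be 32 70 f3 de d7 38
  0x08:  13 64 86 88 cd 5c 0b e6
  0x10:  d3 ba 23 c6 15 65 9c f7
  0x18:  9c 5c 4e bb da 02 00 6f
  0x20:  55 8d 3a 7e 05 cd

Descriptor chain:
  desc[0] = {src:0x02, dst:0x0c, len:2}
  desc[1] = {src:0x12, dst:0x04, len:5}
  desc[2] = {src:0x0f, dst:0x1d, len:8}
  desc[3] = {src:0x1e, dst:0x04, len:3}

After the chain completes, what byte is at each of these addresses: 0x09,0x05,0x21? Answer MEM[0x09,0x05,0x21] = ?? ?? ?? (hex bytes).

MEM[0x09,0x05,0x21] = 64 ba c6

[0] 0x02->0x0c len=2 : 32 70
[1] 0x12->0x04 len=5 : 23 c6 15 65 9c
[2] 0x0f->0x1d len=8 : e6 d3 ba 23 c6 15 65 9c
[3] 0x1e->0x04 len=3 : d3 ba 23
query mem[0x09]=0x64, mem[0x05]=0xba, mem[0x21]=0xc6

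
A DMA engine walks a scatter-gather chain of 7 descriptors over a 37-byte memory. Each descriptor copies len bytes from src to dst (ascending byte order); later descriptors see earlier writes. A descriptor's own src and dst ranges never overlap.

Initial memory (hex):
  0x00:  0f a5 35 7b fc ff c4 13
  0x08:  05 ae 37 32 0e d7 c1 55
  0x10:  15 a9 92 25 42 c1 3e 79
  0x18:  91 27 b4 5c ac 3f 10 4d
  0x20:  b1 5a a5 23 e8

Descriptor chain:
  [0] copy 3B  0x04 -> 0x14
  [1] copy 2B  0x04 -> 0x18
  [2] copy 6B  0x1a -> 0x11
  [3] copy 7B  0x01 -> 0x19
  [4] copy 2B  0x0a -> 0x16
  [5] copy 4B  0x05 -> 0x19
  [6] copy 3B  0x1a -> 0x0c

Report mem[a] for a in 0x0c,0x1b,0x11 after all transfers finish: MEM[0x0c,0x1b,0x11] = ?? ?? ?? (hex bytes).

MEM[0x0c,0x1b,0x11] = c4 13 b4

#0 dst[0x14+3] := {0xfc,0xff,0xc4}
#1 dst[0x18+2] := {0xfc,0xff}
#2 dst[0x11+6] := {0xb4,0x5c,0xac,0x3f,0x10,0x4d}
#3 dst[0x19+7] := {0xa5,0x35,0x7b,0xfc,0xff,0xc4,0x13}
#4 dst[0x16+2] := {0x37,0x32}
#5 dst[0x19+4] := {0xff,0xc4,0x13,0x05}
#6 dst[0x0c+3] := {0xc4,0x13,0x05}
query mem[0x0c]=0xc4, mem[0x1b]=0x13, mem[0x11]=0xb4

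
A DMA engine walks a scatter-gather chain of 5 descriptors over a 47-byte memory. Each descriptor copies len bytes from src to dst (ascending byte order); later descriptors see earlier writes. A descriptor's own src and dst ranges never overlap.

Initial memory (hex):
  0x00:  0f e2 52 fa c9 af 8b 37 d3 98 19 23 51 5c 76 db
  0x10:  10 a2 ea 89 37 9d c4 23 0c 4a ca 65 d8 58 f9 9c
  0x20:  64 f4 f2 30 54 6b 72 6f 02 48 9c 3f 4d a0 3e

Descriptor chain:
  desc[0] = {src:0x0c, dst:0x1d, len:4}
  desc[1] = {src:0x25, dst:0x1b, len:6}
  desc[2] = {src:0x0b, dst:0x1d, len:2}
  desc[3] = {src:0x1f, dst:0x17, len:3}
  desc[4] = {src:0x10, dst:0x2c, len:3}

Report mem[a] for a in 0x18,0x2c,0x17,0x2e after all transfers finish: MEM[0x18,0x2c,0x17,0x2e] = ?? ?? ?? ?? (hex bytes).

D0: mem[0x1d..0x20] <- [51 5c 76 db]
D1: mem[0x1b..0x20] <- [6b 72 6f 02 48 9c]
D2: mem[0x1d..0x1e] <- [23 51]
D3: mem[0x17..0x19] <- [48 9c f4]
D4: mem[0x2c..0x2e] <- [10 a2 ea]
query mem[0x18]=0x9c, mem[0x2c]=0x10, mem[0x17]=0x48, mem[0x2e]=0xea

MEM[0x18,0x2c,0x17,0x2e] = 9c 10 48 ea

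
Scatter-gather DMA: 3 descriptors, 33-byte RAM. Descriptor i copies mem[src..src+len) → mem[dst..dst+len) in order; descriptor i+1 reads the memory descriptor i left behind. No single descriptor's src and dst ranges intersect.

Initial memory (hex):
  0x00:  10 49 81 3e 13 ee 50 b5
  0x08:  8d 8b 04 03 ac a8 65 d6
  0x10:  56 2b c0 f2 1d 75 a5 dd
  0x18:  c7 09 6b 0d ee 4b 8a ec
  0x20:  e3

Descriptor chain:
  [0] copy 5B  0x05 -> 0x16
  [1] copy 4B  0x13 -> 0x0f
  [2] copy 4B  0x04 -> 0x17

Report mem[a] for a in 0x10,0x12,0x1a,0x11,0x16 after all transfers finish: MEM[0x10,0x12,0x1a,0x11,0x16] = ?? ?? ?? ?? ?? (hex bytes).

D0: mem[0x16..0x1a] <- [ee 50 b5 8d 8b]
D1: mem[0x0f..0x12] <- [f2 1d 75 ee]
D2: mem[0x17..0x1a] <- [13 ee 50 b5]
query mem[0x10]=0x1d, mem[0x12]=0xee, mem[0x1a]=0xb5, mem[0x11]=0x75, mem[0x16]=0xee

MEM[0x10,0x12,0x1a,0x11,0x16] = 1d ee b5 75 ee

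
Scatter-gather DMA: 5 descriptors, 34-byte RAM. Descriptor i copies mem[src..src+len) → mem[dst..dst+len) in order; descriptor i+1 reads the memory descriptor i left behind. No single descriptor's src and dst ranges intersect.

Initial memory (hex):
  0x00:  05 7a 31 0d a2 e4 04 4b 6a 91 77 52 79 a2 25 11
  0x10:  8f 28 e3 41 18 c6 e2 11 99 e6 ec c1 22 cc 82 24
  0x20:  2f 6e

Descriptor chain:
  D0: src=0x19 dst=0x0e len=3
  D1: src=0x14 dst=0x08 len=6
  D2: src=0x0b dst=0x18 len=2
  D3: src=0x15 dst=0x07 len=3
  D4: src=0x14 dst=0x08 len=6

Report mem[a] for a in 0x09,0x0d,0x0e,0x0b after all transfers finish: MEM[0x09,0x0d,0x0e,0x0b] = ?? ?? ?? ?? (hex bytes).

MEM[0x09,0x0d,0x0e,0x0b] = c6 99 e6 11

[0] 0x19->0x0e len=3 : e6 ec c1
[1] 0x14->0x08 len=6 : 18 c6 e2 11 99 e6
[2] 0x0b->0x18 len=2 : 11 99
[3] 0x15->0x07 len=3 : c6 e2 11
[4] 0x14->0x08 len=6 : 18 c6 e2 11 11 99
query mem[0x09]=0xc6, mem[0x0d]=0x99, mem[0x0e]=0xe6, mem[0x0b]=0x11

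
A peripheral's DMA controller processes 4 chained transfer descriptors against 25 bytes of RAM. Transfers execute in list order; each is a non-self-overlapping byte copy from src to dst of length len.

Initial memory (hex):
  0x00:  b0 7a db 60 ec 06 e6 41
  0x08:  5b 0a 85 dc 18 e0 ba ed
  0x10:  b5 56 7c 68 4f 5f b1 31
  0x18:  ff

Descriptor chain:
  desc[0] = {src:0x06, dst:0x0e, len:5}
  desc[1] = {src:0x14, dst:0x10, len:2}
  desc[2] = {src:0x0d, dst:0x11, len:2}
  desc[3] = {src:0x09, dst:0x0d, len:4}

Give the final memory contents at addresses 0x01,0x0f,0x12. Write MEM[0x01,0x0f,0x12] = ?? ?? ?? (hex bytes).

  after D0: wrote 5B at 0x0e = e6415b0a85
  after D1: wrote 2B at 0x10 = 4f5f
  after D2: wrote 2B at 0x11 = e0e6
  after D3: wrote 4B at 0x0d = 0a85dc18
query mem[0x01]=0x7a, mem[0x0f]=0xdc, mem[0x12]=0xe6

MEM[0x01,0x0f,0x12] = 7a dc e6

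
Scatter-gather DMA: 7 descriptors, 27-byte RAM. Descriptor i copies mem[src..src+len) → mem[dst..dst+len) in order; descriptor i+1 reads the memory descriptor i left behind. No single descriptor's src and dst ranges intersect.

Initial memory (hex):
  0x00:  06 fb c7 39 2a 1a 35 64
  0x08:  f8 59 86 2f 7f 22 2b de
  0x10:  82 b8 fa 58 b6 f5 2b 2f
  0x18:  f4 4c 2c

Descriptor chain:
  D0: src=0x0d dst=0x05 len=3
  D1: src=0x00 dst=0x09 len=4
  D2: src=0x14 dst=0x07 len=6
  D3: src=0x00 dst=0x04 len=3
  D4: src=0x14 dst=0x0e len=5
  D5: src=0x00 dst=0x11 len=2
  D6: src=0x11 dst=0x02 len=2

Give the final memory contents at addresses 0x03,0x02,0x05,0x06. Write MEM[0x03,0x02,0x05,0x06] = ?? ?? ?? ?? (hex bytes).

[0] 0x0d->0x05 len=3 : 22 2b de
[1] 0x00->0x09 len=4 : 06 fb c7 39
[2] 0x14->0x07 len=6 : b6 f5 2b 2f f4 4c
[3] 0x00->0x04 len=3 : 06 fb c7
[4] 0x14->0x0e len=5 : b6 f5 2b 2f f4
[5] 0x00->0x11 len=2 : 06 fb
[6] 0x11->0x02 len=2 : 06 fb
query mem[0x03]=0xfb, mem[0x02]=0x06, mem[0x05]=0xfb, mem[0x06]=0xc7

MEM[0x03,0x02,0x05,0x06] = fb 06 fb c7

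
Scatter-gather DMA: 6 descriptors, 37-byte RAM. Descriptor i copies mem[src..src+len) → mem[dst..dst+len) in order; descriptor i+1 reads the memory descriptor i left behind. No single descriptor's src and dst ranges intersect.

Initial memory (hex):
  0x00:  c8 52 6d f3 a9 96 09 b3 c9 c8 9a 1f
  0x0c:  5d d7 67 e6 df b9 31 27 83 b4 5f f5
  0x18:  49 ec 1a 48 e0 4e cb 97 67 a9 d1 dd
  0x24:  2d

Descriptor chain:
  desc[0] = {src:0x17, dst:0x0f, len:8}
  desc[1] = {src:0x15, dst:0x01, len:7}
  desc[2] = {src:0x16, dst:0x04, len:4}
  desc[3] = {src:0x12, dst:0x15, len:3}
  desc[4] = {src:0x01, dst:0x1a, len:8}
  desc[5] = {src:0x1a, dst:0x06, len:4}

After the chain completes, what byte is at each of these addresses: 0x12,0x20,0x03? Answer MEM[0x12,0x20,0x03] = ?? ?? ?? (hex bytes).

MEM[0x12,0x20,0x03] = 1a ec f5

  after D0: wrote 8B at 0x0f = f549ec1a48e04ecb
  after D1: wrote 7B at 0x01 = 4ecbf549ec1a48
  after D2: wrote 4B at 0x04 = cbf549ec
  after D3: wrote 3B at 0x15 = 1a48e0
  after D4: wrote 8B at 0x1a = 4ecbf5cbf549ecc9
  after D5: wrote 4B at 0x06 = 4ecbf5cb
query mem[0x12]=0x1a, mem[0x20]=0xec, mem[0x03]=0xf5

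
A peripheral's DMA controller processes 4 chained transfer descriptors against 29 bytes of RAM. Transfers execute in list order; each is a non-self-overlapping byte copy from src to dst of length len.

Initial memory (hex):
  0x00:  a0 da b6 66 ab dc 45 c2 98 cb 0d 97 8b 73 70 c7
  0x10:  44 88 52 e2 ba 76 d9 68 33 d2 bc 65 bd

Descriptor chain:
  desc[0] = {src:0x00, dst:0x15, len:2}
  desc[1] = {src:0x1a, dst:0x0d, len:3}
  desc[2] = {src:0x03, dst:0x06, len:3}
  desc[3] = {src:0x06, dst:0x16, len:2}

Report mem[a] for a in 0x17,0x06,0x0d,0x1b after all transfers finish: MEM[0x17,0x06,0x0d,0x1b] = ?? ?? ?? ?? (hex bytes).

  after D0: wrote 2B at 0x15 = a0da
  after D1: wrote 3B at 0x0d = bc65bd
  after D2: wrote 3B at 0x06 = 66abdc
  after D3: wrote 2B at 0x16 = 66ab
query mem[0x17]=0xab, mem[0x06]=0x66, mem[0x0d]=0xbc, mem[0x1b]=0x65

MEM[0x17,0x06,0x0d,0x1b] = ab 66 bc 65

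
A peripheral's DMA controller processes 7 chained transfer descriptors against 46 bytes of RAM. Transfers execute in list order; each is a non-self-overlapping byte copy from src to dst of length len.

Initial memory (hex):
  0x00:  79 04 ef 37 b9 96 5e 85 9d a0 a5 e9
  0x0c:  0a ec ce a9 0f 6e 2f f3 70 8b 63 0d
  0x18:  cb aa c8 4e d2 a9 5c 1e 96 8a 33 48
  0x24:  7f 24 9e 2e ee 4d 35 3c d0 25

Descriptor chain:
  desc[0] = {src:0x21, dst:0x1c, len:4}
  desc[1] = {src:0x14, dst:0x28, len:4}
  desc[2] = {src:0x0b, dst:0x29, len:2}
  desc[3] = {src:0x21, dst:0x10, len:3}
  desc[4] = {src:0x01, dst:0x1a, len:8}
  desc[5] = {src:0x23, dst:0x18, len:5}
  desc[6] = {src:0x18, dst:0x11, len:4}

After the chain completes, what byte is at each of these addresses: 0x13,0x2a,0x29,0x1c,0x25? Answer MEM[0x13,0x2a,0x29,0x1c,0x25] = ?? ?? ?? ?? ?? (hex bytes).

D0: mem[0x1c..0x1f] <- [8a 33 48 7f]
D1: mem[0x28..0x2b] <- [70 8b 63 0d]
D2: mem[0x29..0x2a] <- [e9 0a]
D3: mem[0x10..0x12] <- [8a 33 48]
D4: mem[0x1a..0x21] <- [04 ef 37 b9 96 5e 85 9d]
D5: mem[0x18..0x1c] <- [48 7f 24 9e 2e]
D6: mem[0x11..0x14] <- [48 7f 24 9e]
query mem[0x13]=0x24, mem[0x2a]=0x0a, mem[0x29]=0xe9, mem[0x1c]=0x2e, mem[0x25]=0x24

MEM[0x13,0x2a,0x29,0x1c,0x25] = 24 0a e9 2e 24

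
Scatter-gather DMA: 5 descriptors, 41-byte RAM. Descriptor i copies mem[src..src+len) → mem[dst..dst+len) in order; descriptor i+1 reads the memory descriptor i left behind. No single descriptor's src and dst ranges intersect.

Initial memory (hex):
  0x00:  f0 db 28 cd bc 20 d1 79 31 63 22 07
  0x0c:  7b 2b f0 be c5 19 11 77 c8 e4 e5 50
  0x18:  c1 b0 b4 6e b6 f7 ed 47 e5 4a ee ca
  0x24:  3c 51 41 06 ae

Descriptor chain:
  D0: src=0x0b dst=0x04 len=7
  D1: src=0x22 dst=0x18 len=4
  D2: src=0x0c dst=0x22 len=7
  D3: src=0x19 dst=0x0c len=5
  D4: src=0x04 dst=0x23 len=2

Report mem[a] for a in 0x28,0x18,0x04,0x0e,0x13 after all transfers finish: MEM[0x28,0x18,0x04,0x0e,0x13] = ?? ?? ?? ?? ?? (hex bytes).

MEM[0x28,0x18,0x04,0x0e,0x13] = 11 ee 07 51 77

D0: mem[0x04..0x0a] <- [07 7b 2b f0 be c5 19]
D1: mem[0x18..0x1b] <- [ee ca 3c 51]
D2: mem[0x22..0x28] <- [7b 2b f0 be c5 19 11]
D3: mem[0x0c..0x10] <- [ca 3c 51 b6 f7]
D4: mem[0x23..0x24] <- [07 7b]
query mem[0x28]=0x11, mem[0x18]=0xee, mem[0x04]=0x07, mem[0x0e]=0x51, mem[0x13]=0x77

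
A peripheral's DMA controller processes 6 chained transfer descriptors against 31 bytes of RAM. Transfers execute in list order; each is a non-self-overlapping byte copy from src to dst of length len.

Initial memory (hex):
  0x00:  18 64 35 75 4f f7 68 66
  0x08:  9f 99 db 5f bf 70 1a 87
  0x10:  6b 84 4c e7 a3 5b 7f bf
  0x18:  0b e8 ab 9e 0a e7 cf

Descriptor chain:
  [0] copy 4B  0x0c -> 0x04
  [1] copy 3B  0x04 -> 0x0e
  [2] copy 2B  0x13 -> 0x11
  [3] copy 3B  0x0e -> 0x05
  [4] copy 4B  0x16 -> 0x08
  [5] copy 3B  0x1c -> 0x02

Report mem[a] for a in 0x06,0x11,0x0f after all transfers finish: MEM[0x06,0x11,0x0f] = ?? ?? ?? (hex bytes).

MEM[0x06,0x11,0x0f] = 70 e7 70

[0] 0x0c->0x04 len=4 : bf 70 1a 87
[1] 0x04->0x0e len=3 : bf 70 1a
[2] 0x13->0x11 len=2 : e7 a3
[3] 0x0e->0x05 len=3 : bf 70 1a
[4] 0x16->0x08 len=4 : 7f bf 0b e8
[5] 0x1c->0x02 len=3 : 0a e7 cf
query mem[0x06]=0x70, mem[0x11]=0xe7, mem[0x0f]=0x70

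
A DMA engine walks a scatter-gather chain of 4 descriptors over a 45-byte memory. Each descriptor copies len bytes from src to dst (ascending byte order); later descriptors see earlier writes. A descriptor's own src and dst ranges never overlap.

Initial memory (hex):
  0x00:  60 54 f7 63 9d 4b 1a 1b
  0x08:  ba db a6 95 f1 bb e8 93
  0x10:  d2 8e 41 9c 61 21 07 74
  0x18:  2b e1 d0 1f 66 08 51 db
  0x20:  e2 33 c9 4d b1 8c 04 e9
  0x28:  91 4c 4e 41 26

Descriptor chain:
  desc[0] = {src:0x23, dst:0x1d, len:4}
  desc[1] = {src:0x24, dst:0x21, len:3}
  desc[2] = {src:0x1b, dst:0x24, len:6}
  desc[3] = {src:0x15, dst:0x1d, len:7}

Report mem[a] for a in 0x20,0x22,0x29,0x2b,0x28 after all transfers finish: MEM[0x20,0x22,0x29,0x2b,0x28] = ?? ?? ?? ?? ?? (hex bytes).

  after D0: wrote 4B at 0x1d = 4db18c04
  after D1: wrote 3B at 0x21 = b18c04
  after D2: wrote 6B at 0x24 = 1f664db18c04
  after D3: wrote 7B at 0x1d = 2107742be1d01f
query mem[0x20]=0x2b, mem[0x22]=0xd0, mem[0x29]=0x04, mem[0x2b]=0x41, mem[0x28]=0x8c

MEM[0x20,0x22,0x29,0x2b,0x28] = 2b d0 04 41 8c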